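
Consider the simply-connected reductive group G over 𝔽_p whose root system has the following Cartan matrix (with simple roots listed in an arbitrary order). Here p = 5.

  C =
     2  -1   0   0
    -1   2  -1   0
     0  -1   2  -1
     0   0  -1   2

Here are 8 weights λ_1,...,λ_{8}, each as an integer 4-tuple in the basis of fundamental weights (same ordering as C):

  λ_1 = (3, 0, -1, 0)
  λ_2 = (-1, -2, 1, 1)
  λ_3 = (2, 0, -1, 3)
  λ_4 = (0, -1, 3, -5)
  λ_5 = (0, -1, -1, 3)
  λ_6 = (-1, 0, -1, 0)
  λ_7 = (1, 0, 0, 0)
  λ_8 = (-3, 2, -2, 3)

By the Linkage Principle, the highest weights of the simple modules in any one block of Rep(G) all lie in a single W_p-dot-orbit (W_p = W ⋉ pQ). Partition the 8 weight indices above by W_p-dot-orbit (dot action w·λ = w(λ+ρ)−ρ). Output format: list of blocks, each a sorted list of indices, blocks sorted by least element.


Dynkin diagram of C (from the 6 off-diagonal −1 entries): A_4.

W_5-reps of the 8 weights in Ā_5 (same 4-coord order as C):

  1: (3, 1, 0, 0) · 2: (1, 0, 1, 2) · 3: (0, 1, 0, 1) · 4: (1, 0, 0, 4) · 5: (1, 0, 0, 4) · 6: (0, 1, 0, 1) · 7: (2, 1, 1, 1) · 8: (1, 0, 1, 2)

Grouping the 8 weights by Ā_5-representative: 5 linkage classes.

[[1], [2, 8], [3, 6], [4, 5], [7]]


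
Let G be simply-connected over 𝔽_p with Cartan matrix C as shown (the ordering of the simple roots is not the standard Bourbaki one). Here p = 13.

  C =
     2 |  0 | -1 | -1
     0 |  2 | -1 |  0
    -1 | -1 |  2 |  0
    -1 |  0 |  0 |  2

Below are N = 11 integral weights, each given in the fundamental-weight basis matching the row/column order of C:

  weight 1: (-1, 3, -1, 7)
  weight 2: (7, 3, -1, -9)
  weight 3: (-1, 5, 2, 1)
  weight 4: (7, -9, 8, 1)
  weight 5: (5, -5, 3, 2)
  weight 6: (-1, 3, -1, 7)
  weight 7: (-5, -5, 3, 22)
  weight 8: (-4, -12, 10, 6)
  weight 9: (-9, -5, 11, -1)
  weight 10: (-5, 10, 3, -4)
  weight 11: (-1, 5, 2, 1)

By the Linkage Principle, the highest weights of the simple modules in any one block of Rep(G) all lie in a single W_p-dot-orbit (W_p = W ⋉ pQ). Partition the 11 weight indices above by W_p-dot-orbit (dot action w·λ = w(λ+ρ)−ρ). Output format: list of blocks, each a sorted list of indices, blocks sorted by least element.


A_4 Cartan matrix, 4 simple roots permuted; ρ=(1,1,1,1).

Alcove-folded reps (p=13, 11 weights, presented ϖ-order):

  λ_1 → (0, 4, 0, 8)
  λ_2 → (0, 4, 0, 8)
  λ_3 → (0, 6, 3, 2)
  λ_4 → (4, 2, 1, 4)
  λ_5 → (6, 4, 0, 3)
  λ_6 → (0, 4, 0, 8)
  λ_7 → (6, 4, 0, 3)
  λ_8 → (0, 6, 3, 2)
  λ_9 → (0, 4, 0, 8)
  λ_10 → (0, 6, 3, 2)
  λ_11 → (0, 6, 3, 2)

Partition of {1..11} into 4 W_13-dot-orbits:

[[1, 2, 6, 9], [3, 8, 10, 11], [4], [5, 7]]


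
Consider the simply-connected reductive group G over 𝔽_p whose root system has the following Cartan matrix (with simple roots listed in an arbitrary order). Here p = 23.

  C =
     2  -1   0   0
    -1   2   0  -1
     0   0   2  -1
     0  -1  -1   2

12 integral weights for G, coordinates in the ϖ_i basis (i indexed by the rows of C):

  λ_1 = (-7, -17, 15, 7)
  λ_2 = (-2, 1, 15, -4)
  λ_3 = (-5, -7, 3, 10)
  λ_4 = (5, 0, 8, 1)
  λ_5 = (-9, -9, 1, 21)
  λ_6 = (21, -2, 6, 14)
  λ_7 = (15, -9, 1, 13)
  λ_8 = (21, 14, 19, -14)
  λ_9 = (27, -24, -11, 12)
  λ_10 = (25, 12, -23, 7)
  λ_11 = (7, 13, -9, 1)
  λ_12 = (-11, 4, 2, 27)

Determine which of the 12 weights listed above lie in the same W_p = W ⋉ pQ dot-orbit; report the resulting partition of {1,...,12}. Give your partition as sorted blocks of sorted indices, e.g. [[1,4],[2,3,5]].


Cartan matrix: type A_4 (|W|=120); un-permuting the 4 rows.

λ_j+ρ reflected into Ā_23 (⟨·,θ^∨⟩≤23); 4-tuples as given:

  λ_1+ρ ↦ (7, 8, 1, 6)
  λ_2+ρ ↦ (1, 1, 13, 1)
  λ_3+ρ ↦ (6, 4, 4, 1)
  λ_4+ρ ↦ (6, 1, 9, 2)
  λ_5+ρ ↦ (7, 8, 1, 6)
  λ_6+ρ ↦ (1, 1, 13, 1)
  λ_7+ρ ↦ (7, 8, 1, 6)
  λ_8+ρ ↦ (1, 1, 13, 1)
  λ_9+ρ ↦ (0, 3, 5, 10)
  λ_10+ρ ↦ (1, 1, 13, 1)
  λ_11+ρ ↦ (7, 8, 1, 6)
  λ_12+ρ ↦ (0, 3, 5, 10)

Linkage partition of the 12 weights (5 classes, p=23):

[[1, 5, 7, 11], [2, 6, 8, 10], [3], [4], [9, 12]]


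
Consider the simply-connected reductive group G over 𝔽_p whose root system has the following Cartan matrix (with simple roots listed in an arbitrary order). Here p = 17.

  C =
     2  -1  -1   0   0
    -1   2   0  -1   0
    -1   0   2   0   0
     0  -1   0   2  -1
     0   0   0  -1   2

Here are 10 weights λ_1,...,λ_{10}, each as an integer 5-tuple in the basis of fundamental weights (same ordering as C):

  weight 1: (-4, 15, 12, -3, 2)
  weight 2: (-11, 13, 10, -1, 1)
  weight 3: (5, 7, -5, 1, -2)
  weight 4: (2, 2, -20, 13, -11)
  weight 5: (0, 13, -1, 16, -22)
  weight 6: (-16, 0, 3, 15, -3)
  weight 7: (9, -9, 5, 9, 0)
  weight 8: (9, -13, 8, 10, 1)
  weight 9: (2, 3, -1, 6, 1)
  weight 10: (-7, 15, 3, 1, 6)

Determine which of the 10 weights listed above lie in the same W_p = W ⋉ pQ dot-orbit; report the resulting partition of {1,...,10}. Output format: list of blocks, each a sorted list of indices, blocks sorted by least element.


A_5 Cartan matrix, 5 simple roots permuted; ρ=(1,1,1,1,1).

Ā_17 reps of the 10 weights (A_5, coords as presented):

  1: (3, 4, 0, 7, 2);  2: (10, 4, 1, 0, 2);  3: (2, 8, 4, 1, 1);  4: (3, 4, 0, 7, 2);  5: (10, 4, 1, 0, 2);  6: (10, 4, 1, 0, 2);  7: (2, 8, 4, 1, 1);  8: (2, 8, 4, 1, 1);  9: (3, 4, 0, 7, 2);  10: (2, 8, 4, 1, 1)

Linkage partition of the 10 weights (3 classes, p=17):

[[1, 4, 9], [2, 5, 6], [3, 7, 8, 10]]


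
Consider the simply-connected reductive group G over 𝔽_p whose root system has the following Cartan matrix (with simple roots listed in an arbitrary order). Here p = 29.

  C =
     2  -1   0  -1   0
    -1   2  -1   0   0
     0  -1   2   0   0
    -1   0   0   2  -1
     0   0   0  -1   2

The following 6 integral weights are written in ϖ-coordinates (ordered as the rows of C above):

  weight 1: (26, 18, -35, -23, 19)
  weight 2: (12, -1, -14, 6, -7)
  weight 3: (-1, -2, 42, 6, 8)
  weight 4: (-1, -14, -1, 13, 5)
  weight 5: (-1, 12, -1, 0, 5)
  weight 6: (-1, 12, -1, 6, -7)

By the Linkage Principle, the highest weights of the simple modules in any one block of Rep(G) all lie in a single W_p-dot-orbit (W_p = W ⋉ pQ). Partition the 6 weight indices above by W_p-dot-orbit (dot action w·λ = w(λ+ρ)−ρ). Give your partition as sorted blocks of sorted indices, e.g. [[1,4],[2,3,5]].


Dynkin diagram of C (from the 8 off-diagonal −1 entries): A_5.

W_29-reps of the 6 weights in Ā_29 (same 5-coord order as C):

  λ_1 → (5, 5, 2, 5, 10);  λ_2 → (0, 13, 0, 1, 6);  λ_3 → (0, 13, 0, 1, 6);  λ_4 → (0, 13, 0, 1, 6);  λ_5 → (0, 13, 0, 1, 6);  λ_6 → (0, 13, 0, 1, 6)

Grouping the 6 weights by Ā_29-representative: 2 linkage classes.

[[1], [2, 3, 4, 5, 6]]


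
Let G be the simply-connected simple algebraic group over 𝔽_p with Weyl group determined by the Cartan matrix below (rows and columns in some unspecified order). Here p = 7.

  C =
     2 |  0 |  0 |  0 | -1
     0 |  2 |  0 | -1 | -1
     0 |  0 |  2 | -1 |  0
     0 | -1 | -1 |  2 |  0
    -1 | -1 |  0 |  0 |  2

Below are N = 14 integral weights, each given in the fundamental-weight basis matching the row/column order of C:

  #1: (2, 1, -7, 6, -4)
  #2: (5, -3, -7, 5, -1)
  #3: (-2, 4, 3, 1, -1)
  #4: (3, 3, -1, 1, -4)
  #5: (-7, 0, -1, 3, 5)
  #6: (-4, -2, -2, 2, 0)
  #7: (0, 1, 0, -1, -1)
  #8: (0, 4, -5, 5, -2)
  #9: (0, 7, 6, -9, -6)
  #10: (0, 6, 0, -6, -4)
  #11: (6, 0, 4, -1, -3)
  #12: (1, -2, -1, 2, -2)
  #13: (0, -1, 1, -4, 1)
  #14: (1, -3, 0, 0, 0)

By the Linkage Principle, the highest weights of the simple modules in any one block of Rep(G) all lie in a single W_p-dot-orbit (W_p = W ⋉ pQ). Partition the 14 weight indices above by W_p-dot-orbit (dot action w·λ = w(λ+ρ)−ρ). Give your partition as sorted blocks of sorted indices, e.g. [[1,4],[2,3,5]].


Type A_5, rank 5, |W|=720; reorder rows/cols to standard.

Each λ_j+ρ reduced to Ā_7; 5-tuples below use C's row order:

    λ_1 → (2, 1, 4, 0, 0)
    λ_2 → (1, 2, 1, 0, 0)
    λ_3 → (1, 1, 0, 2, 3)
    λ_4 → (1, 1, 0, 2, 3)
    λ_5 → (2, 1, 4, 0, 0)
    λ_6 → (0, 1, 0, 1, 1)
    λ_7 → (1, 2, 1, 0, 0)
    λ_8 → (1, 1, 0, 2, 3)
    λ_9 → (1, 1, 0, 2, 3)
    λ_10 → (2, 1, 4, 0, 0)
    λ_11 → (1, 0, 0, 1, 1)
    λ_12 → (0, 1, 0, 1, 1)
    λ_13 → (0, 1, 0, 1, 1)
    λ_14 → (1, 0, 0, 1, 1)

Partition of {1..14} into 5 W_7-dot-orbits:

[[1, 5, 10], [2, 7], [3, 4, 8, 9], [6, 12, 13], [11, 14]]


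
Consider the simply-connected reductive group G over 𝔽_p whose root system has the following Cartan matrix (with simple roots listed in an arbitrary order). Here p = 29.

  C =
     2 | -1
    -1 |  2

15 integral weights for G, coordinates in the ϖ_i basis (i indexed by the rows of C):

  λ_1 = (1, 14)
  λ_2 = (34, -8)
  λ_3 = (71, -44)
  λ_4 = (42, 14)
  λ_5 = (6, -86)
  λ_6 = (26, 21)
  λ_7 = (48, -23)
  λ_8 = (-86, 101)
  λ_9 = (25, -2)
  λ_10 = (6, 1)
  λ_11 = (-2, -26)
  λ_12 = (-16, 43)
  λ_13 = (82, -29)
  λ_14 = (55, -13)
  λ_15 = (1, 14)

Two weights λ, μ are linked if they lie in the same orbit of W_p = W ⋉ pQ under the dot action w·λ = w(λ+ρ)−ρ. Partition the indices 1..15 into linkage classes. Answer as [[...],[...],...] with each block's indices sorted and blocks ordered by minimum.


Type A_2, rank 2, |W|=6; reorder rows/cols to standard.

W_29-reps of the 15 weights in Ā_29 (same 2-coord order as C):

    λ_1 → (2, 15)
    λ_2 → (22, 1)
    λ_3 → (0, 14)
    λ_4 → (0, 14)
    λ_5 → (7, 2)
    λ_6 → (7, 2)
    λ_7 → (7, 2)
    λ_8 → (2, 15)
    λ_9 → (25, 1)
    λ_10 → (7, 2)
    λ_11 → (25, 1)
    λ_12 → (0, 14)
    λ_13 → (25, 1)
    λ_14 → (2, 15)
    λ_15 → (2, 15)

Grouping the 15 weights by Ā_29-representative: 5 linkage classes.

[[1, 8, 14, 15], [2], [3, 4, 12], [5, 6, 7, 10], [9, 11, 13]]


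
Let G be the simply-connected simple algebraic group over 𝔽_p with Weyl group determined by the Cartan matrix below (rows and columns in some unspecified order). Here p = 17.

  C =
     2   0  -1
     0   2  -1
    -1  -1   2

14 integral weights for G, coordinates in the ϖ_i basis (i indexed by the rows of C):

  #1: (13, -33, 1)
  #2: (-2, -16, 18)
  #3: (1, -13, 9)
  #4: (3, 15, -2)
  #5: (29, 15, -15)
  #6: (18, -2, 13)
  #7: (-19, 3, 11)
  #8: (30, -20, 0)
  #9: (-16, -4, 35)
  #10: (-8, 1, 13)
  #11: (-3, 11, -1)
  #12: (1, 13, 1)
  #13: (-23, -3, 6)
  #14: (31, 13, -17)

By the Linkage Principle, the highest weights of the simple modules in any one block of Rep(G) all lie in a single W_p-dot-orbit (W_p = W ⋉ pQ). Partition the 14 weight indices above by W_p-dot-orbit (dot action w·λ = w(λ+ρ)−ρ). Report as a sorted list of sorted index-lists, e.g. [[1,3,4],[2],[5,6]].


Type A_3, rank 3, |W|=24; reorder rows/cols to standard.

W_17-reps of the 14 weights in Ā_17 (same 3-coord order as C):

  λ_1+ρ ↦ (1, 13, 1);  λ_2+ρ ↦ (1, 13, 2);  λ_3+ρ ↦ (0, 10, 2);  λ_4+ρ ↦ (1, 13, 1);  λ_5+ρ ↦ (1, 13, 1);  λ_6+ρ ↦ (1, 13, 2);  λ_7+ρ ↦ (11, 1, 4);  λ_8+ρ ↦ (1, 13, 2);  λ_9+ρ ↦ (1, 13, 2);  λ_10+ρ ↦ (7, 2, 7);  λ_11+ρ ↦ (0, 10, 2);  λ_12+ρ ↦ (1, 13, 2);  λ_13+ρ ↦ (0, 10, 2);  λ_14+ρ ↦ (1, 13, 1)

Linkage partition of the 14 weights (5 classes, p=17):

[[1, 4, 5, 14], [2, 6, 8, 9, 12], [3, 11, 13], [7], [10]]


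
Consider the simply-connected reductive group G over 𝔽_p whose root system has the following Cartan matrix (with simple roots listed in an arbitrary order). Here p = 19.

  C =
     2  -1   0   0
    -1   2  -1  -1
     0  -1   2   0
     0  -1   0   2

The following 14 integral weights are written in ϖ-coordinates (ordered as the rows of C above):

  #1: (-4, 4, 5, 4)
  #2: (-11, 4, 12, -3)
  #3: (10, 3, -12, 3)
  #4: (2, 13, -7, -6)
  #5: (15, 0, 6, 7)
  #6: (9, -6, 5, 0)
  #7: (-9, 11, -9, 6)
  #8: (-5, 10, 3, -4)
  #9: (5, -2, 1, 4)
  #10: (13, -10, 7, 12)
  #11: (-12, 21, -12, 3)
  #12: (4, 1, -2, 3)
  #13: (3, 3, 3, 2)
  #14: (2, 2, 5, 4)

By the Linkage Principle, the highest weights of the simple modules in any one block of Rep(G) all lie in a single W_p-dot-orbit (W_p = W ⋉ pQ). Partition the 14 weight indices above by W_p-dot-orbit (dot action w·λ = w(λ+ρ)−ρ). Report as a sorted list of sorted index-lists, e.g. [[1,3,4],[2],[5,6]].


D_4 Cartan matrix, 4 simple roots permuted; ρ=(1,1,1,1).

λ_j+ρ reflected into Ā_19 (⟨·,θ^∨⟩≤19); 4-tuples as given:

  λ_1 → (3, 2, 6, 5)
  λ_2 → (3, 2, 6, 5)
  λ_3 → (4, 4, 4, 3)
  λ_4 → (3, 2, 6, 5)
  λ_5 → (3, 2, 6, 5)
  λ_6 → (5, 1, 1, 4)
  λ_7 → (4, 4, 4, 3)
  λ_8 → (4, 4, 4, 3)
  λ_9 → (5, 1, 1, 4)
  λ_10 → (5, 1, 1, 4)
  λ_11 → (4, 4, 4, 3)
  λ_12 → (5, 1, 1, 4)
  λ_13 → (4, 4, 4, 3)
  λ_14 → (3, 2, 6, 5)

Linkage partition of the 14 weights (3 classes, p=19):

[[1, 2, 4, 5, 14], [3, 7, 8, 11, 13], [6, 9, 10, 12]]


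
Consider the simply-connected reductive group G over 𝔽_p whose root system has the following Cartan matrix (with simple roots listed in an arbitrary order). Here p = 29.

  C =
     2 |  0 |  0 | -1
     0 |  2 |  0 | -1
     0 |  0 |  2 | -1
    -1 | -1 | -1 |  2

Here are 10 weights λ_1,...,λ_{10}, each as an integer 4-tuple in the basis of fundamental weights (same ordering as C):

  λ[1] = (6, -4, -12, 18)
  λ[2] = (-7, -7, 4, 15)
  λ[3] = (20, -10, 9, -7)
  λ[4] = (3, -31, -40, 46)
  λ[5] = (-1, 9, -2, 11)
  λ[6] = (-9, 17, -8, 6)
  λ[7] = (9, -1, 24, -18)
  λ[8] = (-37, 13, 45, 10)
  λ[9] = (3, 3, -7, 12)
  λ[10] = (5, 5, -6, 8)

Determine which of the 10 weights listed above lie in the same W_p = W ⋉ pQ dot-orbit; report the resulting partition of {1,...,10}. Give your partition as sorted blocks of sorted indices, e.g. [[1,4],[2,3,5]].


C ↔ D_4 under row/col permutation; |W(D_4)| = 192.

Each λ_j+ρ reduced to Ā_29; 4-tuples below use C's row order:

    [1] (7, 3, 11, 3)
    [2] (6, 6, 5, 4)
    [3] (6, 6, 5, 4)
    [4] (0, 10, 1, 7)
    [5] (0, 10, 1, 7)
    [6] (0, 10, 1, 7)
    [7] (0, 10, 1, 7)
    [8] (4, 4, 6, 7)
    [9] (4, 4, 6, 7)
    [10] (6, 6, 5, 4)

The 10 indices split into 4 linkage classes (same alcove rep ⇔ same W_29-dot-orbit):

[[1], [2, 3, 10], [4, 5, 6, 7], [8, 9]]


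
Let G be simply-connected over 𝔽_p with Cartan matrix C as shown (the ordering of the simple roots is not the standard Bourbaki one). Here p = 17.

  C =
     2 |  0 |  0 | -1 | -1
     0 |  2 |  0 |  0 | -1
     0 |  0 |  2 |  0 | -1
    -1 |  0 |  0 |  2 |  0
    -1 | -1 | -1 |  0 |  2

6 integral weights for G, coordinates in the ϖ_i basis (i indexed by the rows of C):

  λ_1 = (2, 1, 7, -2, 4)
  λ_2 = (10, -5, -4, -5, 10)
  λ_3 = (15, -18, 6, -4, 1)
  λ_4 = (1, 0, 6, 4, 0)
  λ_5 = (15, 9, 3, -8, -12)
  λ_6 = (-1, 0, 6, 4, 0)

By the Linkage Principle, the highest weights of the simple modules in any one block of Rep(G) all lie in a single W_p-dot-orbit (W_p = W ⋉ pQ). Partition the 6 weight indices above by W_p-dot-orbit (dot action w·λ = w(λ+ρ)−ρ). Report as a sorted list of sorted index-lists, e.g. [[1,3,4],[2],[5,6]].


Root system D_5: the 5×5 matrix C matches after relabeling.

Each λ_j+ρ reduced to Ā_17; 5-tuples below use C's row order:

  λ_1 → (0, 1, 7, 5, 1);  λ_2 → (1, 1, 2, 4, 1);  λ_3 → (0, 1, 7, 5, 1);  λ_4 → (0, 1, 7, 5, 1);  λ_5 → (0, 1, 7, 5, 1);  λ_6 → (0, 1, 7, 5, 1)

Linkage partition of the 6 weights (2 classes, p=17):

[[1, 3, 4, 5, 6], [2]]


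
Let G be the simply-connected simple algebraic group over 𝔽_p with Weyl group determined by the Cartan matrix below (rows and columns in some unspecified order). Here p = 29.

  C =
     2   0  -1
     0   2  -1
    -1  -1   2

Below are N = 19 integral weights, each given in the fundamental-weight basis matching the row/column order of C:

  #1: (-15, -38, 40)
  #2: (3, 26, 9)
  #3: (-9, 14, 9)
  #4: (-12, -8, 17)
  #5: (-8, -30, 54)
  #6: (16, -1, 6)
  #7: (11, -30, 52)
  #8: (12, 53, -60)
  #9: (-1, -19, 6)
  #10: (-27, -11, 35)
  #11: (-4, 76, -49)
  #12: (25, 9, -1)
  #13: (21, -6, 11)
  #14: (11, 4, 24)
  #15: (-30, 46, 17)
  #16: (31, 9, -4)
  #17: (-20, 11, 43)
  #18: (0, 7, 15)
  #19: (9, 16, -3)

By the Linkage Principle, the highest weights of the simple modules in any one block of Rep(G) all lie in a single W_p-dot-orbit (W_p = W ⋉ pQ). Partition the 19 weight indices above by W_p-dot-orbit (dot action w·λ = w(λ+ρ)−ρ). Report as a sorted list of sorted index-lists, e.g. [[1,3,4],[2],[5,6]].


A_3 Cartan matrix, 3 simple roots permuted; ρ=(1,1,1).

W_29-reps of the 19 weights in Ā_29 (same 3-coord order as C):

    1: (8, 15, 2)
    2: (8, 15, 2)
    3: (8, 15, 2)
    4: (11, 7, 0)
    5: (19, 3, 0)
    6: (17, 0, 7)
    7: (17, 0, 7)
    8: (1, 8, 16)
    9: (11, 7, 0)
    10: (19, 3, 0)
    11: (19, 3, 0)
    12: (19, 3, 0)
    13: (17, 0, 7)
    14: (1, 8, 16)
    15: (11, 7, 0)
    16: (19, 3, 0)
    17: (8, 15, 2)
    18: (1, 8, 16)
    19: (8, 15, 2)

These 19 weights hit 5 W_29-dot-orbits; sizes (5, 3, 5, 3, 3):

[[1, 2, 3, 17, 19], [4, 9, 15], [5, 10, 11, 12, 16], [6, 7, 13], [8, 14, 18]]


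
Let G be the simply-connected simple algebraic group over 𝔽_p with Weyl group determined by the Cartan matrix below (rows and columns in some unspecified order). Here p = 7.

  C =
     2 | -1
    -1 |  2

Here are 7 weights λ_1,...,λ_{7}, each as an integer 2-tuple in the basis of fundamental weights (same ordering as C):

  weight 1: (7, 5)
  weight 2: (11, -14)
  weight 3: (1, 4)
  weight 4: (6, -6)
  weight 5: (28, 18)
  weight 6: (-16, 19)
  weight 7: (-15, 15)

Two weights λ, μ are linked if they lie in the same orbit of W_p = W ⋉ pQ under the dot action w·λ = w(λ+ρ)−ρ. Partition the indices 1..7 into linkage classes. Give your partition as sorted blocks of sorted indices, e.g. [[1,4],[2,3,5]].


Dynkin diagram of C (from the 2 off-diagonal −1 entries): A_2.

Folding the 7 weights λ_j+ρ into Ā_7 (reps in the given 2-coord order):

    1: (0, 1)
    2: (5, 1)
    3: (2, 5)
    4: (2, 5)
    5: (5, 1)
    6: (5, 1)
    7: (2, 5)

These 7 weights hit 3 W_7-dot-orbits; sizes (1, 3, 3):

[[1], [2, 5, 6], [3, 4, 7]]


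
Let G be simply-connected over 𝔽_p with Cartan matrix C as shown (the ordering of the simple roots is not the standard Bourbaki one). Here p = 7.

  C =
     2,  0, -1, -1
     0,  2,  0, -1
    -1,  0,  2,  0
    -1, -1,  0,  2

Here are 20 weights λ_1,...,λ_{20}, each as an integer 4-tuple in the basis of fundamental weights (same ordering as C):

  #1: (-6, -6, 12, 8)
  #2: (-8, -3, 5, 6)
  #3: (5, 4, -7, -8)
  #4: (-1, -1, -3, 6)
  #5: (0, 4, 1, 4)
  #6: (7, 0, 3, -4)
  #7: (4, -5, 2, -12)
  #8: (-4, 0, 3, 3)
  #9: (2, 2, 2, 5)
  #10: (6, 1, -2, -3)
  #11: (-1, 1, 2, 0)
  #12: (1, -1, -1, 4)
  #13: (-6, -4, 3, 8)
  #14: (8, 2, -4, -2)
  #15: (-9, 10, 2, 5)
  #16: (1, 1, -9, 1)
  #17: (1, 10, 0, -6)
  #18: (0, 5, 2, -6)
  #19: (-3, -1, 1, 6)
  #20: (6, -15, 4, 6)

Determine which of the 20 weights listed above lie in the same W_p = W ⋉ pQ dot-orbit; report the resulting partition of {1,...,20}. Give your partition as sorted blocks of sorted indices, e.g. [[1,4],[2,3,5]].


C ↔ A_4 under row/col permutation; |W(A_4)| = 120.

Alcove-folded reps (p=7, 20 weights, presented ϖ-order):

  λ_1 → (2, 1, 1, 2) · λ_2 → (4, 0, 1, 2) · λ_3 → (4, 0, 1, 2) · λ_4 → (2, 0, 0, 5) · λ_5 → (3, 1, 1, 1) · λ_6 → (2, 1, 1, 2) · λ_7 → (0, 2, 3, 1) · λ_8 → (3, 1, 1, 1) · λ_9 → (1, 2, 1, 1) · λ_10 → (4, 0, 1, 2) · λ_11 → (0, 2, 3, 1) · λ_12 → (2, 0, 0, 5) · λ_13 → (3, 1, 1, 1) · λ_14 → (3, 1, 1, 1) · λ_15 → (1, 2, 1, 1) · λ_16 → (2, 1, 1, 2) · λ_17 → (1, 2, 1, 1) · λ_18 → (3, 1, 1, 1) · λ_19 → (2, 0, 0, 5) · λ_20 → (2, 0, 0, 5)

Linkage partition of the 20 weights (6 classes, p=7):

[[1, 6, 16], [2, 3, 10], [4, 12, 19, 20], [5, 8, 13, 14, 18], [7, 11], [9, 15, 17]]


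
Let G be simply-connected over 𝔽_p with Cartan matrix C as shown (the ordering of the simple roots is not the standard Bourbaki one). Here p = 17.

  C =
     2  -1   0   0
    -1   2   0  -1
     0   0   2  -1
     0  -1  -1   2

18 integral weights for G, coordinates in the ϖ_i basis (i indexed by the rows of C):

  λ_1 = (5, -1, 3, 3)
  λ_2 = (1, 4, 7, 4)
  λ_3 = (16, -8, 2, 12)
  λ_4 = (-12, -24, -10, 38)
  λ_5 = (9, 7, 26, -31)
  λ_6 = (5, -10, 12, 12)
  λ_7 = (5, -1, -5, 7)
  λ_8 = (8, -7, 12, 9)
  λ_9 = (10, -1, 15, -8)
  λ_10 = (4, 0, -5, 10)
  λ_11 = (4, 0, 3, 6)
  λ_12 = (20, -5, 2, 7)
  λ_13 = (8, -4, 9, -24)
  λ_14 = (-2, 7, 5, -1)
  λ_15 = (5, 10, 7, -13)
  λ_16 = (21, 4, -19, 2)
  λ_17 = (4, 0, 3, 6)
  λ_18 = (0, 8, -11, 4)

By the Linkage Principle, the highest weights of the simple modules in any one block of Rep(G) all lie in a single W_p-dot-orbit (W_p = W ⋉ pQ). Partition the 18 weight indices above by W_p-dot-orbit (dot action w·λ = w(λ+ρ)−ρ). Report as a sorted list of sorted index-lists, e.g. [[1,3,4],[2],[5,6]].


Cartan matrix: type A_4 (|W|=120); un-permuting the 4 rows.

λ_j+ρ reflected into Ā_17 (⟨·,θ^∨⟩≤17); 4-tuples as given:

  1: (6, 0, 4, 4) · 2: (1, 4, 5, 5) · 3: (1, 7, 6, 0) · 4: (5, 1, 4, 7) · 5: (1, 4, 5, 5) · 6: (6, 0, 4, 4) · 7: (6, 0, 4, 4) · 8: (6, 0, 4, 4) · 9: (1, 7, 6, 0) · 10: (5, 1, 4, 7) · 11: (5, 1, 4, 7) · 12: (6, 0, 4, 4) · 13: (1, 7, 6, 0) · 14: (1, 7, 6, 0) · 15: (5, 1, 4, 7) · 16: (1, 4, 5, 5) · 17: (5, 1, 4, 7) · 18: (1, 4, 5, 5)

These 18 weights hit 4 W_17-dot-orbits; sizes (5, 4, 4, 5):

[[1, 6, 7, 8, 12], [2, 5, 16, 18], [3, 9, 13, 14], [4, 10, 11, 15, 17]]


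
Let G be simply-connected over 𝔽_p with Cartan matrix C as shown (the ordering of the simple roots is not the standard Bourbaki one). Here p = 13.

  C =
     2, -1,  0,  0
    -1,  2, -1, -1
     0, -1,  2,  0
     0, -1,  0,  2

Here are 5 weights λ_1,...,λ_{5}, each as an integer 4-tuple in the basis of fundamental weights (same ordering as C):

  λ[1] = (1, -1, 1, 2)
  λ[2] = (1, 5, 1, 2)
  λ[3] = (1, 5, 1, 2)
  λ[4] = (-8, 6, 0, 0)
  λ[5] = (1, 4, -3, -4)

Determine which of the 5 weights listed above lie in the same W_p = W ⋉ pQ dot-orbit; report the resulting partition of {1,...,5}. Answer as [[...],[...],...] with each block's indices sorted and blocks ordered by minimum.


Cartan matrix: type D_4 (|W|=192); un-permuting the 4 rows.

λ_j+ρ reflected into Ā_13 (⟨·,θ^∨⟩≤13); 4-tuples as given:

  λ_1 → (2, 0, 2, 3)
  λ_2 → (2, 0, 2, 3)
  λ_3 → (2, 0, 2, 3)
  λ_4 → (7, 0, 1, 1)
  λ_5 → (2, 0, 2, 3)

Linkage partition of the 5 weights (2 classes, p=13):

[[1, 2, 3, 5], [4]]


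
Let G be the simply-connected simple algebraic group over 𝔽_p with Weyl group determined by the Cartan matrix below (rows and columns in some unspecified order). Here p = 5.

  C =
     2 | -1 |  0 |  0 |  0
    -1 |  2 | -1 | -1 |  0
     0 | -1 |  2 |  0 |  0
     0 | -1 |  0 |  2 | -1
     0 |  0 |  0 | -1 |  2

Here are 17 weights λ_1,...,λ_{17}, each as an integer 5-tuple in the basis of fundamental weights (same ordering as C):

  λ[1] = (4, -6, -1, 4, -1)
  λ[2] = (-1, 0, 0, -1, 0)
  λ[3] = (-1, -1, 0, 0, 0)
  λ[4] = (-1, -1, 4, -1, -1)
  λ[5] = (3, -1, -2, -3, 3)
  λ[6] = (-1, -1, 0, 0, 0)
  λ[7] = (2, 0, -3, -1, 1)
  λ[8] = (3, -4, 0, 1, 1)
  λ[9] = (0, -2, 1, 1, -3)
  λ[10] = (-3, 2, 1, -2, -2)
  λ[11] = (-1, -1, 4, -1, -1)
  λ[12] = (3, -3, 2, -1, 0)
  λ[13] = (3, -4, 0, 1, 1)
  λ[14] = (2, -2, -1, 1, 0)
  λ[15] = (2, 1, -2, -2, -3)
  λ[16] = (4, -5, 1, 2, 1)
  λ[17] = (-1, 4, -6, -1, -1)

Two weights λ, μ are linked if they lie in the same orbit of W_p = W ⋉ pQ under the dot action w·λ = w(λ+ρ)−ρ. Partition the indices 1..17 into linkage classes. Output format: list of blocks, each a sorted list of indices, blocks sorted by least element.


C ↔ D_5 under row/col permutation; |W(D_5)| = 1920.

Folding the 17 weights λ_j+ρ into Ā_5 (reps in the given 5-coord order):

    λ_1 → (0, 0, 5, 0, 0)
    λ_2 → (0, 1, 1, 0, 1)
    λ_3 → (0, 0, 1, 1, 1)
    λ_4 → (0, 0, 5, 0, 0)
    λ_5 → (1, 0, 2, 0, 1)
    λ_6 → (0, 0, 1, 1, 1)
    λ_7 → (2, 0, 1, 0, 1)
    λ_8 → (1, 0, 2, 0, 1)
    λ_9 → (0, 0, 1, 1, 1)
    λ_10 → (1, 1, 1, 0, 1)
    λ_11 → (0, 0, 5, 0, 0)
    λ_12 → (2, 0, 1, 0, 1)
    λ_13 → (1, 0, 2, 0, 1)
    λ_14 → (2, 0, 1, 0, 1)
    λ_15 → (1, 1, 1, 0, 1)
    λ_16 → (0, 1, 1, 0, 1)
    λ_17 → (0, 0, 5, 0, 0)

The 17 indices split into 6 linkage classes (same alcove rep ⇔ same W_5-dot-orbit):

[[1, 4, 11, 17], [2, 16], [3, 6, 9], [5, 8, 13], [7, 12, 14], [10, 15]]


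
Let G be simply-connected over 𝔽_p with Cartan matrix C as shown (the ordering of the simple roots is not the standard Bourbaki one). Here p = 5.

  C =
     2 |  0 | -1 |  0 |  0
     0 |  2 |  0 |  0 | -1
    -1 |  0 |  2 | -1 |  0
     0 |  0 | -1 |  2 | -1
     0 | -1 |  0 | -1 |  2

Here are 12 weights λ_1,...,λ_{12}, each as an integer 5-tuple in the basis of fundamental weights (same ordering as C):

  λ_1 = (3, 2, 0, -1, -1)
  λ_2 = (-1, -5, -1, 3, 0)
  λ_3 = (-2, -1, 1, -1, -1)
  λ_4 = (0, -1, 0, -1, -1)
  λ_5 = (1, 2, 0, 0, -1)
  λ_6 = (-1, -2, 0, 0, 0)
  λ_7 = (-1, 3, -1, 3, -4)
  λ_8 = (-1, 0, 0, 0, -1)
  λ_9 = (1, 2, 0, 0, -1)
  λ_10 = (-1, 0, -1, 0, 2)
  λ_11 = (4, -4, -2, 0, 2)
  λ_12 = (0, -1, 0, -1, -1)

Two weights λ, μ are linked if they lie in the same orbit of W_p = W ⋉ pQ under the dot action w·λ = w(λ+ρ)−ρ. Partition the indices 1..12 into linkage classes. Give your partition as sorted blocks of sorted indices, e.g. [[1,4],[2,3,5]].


Root system A_5: the 5×5 matrix C matches after relabeling.

Ā_5 reps of the 12 weights (A_5, coords as presented):

  λ_1 → (1, 0, 1, 0, 0) · λ_2 → (0, 1, 0, 1, 3) · λ_3 → (1, 0, 1, 0, 0) · λ_4 → (1, 0, 1, 0, 0) · λ_5 → (0, 1, 1, 1, 0) · λ_6 → (0, 1, 1, 1, 0) · λ_7 → (0, 1, 0, 1, 3) · λ_8 → (0, 1, 1, 1, 0) · λ_9 → (0, 1, 1, 1, 0) · λ_10 → (0, 1, 0, 1, 3) · λ_11 → (1, 0, 1, 0, 0) · λ_12 → (1, 0, 1, 0, 0)

Grouping the 12 weights by Ā_5-representative: 3 linkage classes.

[[1, 3, 4, 11, 12], [2, 7, 10], [5, 6, 8, 9]]


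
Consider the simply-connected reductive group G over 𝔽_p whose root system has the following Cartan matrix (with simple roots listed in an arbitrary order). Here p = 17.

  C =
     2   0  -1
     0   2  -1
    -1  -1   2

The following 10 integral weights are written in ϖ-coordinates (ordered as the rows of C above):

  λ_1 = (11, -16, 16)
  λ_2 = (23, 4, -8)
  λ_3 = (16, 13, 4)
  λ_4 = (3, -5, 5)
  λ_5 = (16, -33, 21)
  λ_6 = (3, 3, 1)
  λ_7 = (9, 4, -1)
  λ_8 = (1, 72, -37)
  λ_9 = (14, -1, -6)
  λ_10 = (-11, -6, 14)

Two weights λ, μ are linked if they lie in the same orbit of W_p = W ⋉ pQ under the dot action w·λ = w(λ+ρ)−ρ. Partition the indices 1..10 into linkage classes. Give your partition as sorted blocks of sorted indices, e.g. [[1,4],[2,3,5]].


Type A_3, rank 3, |W|=24; reorder rows/cols to standard.

Folding the 10 weights λ_j+ρ into Ā_17 (reps in the given 3-coord order):

  λ_1+ρ ↦ (0, 3, 2)
  λ_2+ρ ↦ (10, 5, 0)
  λ_3+ρ ↦ (0, 3, 2)
  λ_4+ρ ↦ (4, 4, 2)
  λ_5+ρ ↦ (10, 5, 0)
  λ_6+ρ ↦ (4, 4, 2)
  λ_7+ρ ↦ (10, 5, 0)
  λ_8+ρ ↦ (0, 3, 2)
  λ_9+ρ ↦ (10, 5, 0)
  λ_10+ρ ↦ (10, 5, 0)

Linkage partition of the 10 weights (3 classes, p=17):

[[1, 3, 8], [2, 5, 7, 9, 10], [4, 6]]


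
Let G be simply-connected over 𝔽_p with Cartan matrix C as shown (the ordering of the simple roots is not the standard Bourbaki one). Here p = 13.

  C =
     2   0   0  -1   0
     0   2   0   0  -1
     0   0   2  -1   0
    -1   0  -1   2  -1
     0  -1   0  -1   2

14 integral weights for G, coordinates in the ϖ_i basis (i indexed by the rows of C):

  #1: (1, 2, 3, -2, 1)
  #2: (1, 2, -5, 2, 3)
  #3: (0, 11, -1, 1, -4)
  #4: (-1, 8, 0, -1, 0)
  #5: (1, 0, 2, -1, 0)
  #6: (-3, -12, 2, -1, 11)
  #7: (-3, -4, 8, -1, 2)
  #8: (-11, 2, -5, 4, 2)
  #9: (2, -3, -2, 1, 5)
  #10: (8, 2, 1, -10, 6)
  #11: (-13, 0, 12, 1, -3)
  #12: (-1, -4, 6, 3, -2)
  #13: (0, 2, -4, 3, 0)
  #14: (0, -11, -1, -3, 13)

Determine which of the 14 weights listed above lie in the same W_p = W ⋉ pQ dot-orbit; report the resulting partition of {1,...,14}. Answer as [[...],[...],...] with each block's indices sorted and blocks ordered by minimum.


C ↔ D_5 under row/col permutation; |W(D_5)| = 1920.

Each λ_j+ρ reduced to Ā_13; 5-tuples below use C's row order:

    [1] (1, 3, 3, 1, 1)
    [2] (1, 3, 3, 1, 1)
    [3] (0, 9, 1, 0, 1)
    [4] (0, 9, 1, 0, 1)
    [5] (2, 1, 3, 0, 1)
    [6] (0, 9, 1, 0, 1)
    [7] (0, 1, 7, 0, 2)
    [8] (1, 3, 3, 1, 1)
    [9] (3, 2, 1, 1, 1)
    [10] (0, 1, 7, 0, 2)
    [11] (0, 9, 1, 0, 1)
    [12] (0, 1, 7, 0, 2)
    [13] (1, 3, 3, 1, 1)
    [14] (0, 9, 1, 0, 1)

The 14 indices split into 5 linkage classes (same alcove rep ⇔ same W_13-dot-orbit):

[[1, 2, 8, 13], [3, 4, 6, 11, 14], [5], [7, 10, 12], [9]]


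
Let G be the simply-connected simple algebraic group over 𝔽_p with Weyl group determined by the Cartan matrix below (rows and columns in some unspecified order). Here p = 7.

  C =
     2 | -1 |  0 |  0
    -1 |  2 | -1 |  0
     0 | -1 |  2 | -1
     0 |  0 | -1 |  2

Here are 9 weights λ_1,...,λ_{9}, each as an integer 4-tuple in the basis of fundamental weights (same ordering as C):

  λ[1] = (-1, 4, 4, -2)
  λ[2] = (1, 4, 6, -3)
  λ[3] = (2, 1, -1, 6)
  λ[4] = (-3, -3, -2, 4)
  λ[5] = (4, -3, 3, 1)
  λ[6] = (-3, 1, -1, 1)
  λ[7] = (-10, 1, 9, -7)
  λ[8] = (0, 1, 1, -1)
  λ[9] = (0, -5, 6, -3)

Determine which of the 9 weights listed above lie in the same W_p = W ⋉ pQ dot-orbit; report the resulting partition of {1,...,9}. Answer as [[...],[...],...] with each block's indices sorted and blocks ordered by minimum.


Dynkin diagram of C (from the 6 off-diagonal −1 entries): A_4.

Alcove-folded reps (p=7, 9 weights, presented ϖ-order):

    λ_1+ρ ↦ (1, 2, 2, 0)
    λ_2+ρ ↦ (2, 0, 0, 2)
    λ_3+ρ ↦ (2, 0, 0, 2)
    λ_4+ρ ↦ (1, 2, 2, 0)
    λ_5+ρ ↦ (1, 2, 2, 0)
    λ_6+ρ ↦ (2, 0, 0, 2)
    λ_7+ρ ↦ (3, 1, 1, 2)
    λ_8+ρ ↦ (1, 2, 2, 0)
    λ_9+ρ ↦ (3, 1, 1, 2)

3 distinct reps among the 9 weights ⇒ 3 W_7-linkage classes:

[[1, 4, 5, 8], [2, 3, 6], [7, 9]]


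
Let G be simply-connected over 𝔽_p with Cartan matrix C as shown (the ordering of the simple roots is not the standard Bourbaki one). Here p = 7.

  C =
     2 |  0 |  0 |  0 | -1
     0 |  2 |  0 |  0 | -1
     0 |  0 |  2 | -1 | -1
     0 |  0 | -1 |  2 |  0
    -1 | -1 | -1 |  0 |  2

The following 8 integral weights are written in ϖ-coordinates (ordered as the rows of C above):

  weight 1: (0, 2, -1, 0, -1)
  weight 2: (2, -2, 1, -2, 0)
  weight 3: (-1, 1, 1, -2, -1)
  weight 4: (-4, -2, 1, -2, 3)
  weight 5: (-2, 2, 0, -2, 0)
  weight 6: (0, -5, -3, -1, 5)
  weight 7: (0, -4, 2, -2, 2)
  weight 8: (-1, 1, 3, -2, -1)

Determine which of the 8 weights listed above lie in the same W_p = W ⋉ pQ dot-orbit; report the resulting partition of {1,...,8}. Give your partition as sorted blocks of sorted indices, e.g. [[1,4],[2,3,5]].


Cartan matrix: type D_5 (|W|=1920); un-permuting the 5 rows.

λ_j+ρ reflected into Ā_7 (⟨·,θ^∨⟩≤7); 5-tuples as given:

  [1] (1, 3, 0, 1, 0);  [2] (3, 1, 1, 1, 0);  [3] (0, 2, 1, 1, 0);  [4] (3, 1, 1, 1, 0);  [5] (1, 3, 0, 1, 0);  [6] (1, 4, 0, 2, 0);  [7] (1, 3, 0, 1, 0);  [8] (0, 2, 1, 1, 0)

Grouping the 8 weights by Ā_7-representative: 4 linkage classes.

[[1, 5, 7], [2, 4], [3, 8], [6]]


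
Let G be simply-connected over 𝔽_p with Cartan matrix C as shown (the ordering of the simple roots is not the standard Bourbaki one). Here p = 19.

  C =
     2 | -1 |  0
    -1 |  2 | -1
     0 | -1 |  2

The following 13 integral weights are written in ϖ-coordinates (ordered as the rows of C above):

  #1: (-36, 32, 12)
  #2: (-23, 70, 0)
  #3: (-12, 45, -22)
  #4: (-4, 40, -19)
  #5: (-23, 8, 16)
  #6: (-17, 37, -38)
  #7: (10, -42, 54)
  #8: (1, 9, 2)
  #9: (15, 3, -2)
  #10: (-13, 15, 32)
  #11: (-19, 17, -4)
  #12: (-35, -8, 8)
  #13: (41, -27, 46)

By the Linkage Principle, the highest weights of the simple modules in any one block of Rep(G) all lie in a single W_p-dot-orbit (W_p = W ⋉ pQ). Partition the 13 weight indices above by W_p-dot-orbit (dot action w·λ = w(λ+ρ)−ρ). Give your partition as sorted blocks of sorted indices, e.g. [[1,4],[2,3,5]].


Cartan matrix: type A_3 (|W|=24); un-permuting the 3 rows.

W_19-reps of the 13 weights in Ā_19 (same 3-coord order as C):

    λ_1+ρ ↦ (8, 6, 2)
    λ_2+ρ ↦ (4, 3, 11)
    λ_3+ρ ↦ (8, 6, 2)
    λ_4+ρ ↦ (15, 3, 0)
    λ_5+ρ ↦ (2, 10, 3)
    λ_6+ρ ↦ (15, 3, 0)
    λ_7+ρ ↦ (8, 6, 2)
    λ_8+ρ ↦ (2, 10, 3)
    λ_9+ρ ↦ (15, 3, 0)
    λ_10+ρ ↦ (4, 3, 11)
    λ_11+ρ ↦ (15, 3, 0)
    λ_12+ρ ↦ (2, 10, 3)
    λ_13+ρ ↦ (2, 10, 3)

4 distinct reps among the 13 weights ⇒ 4 W_19-linkage classes:

[[1, 3, 7], [2, 10], [4, 6, 9, 11], [5, 8, 12, 13]]


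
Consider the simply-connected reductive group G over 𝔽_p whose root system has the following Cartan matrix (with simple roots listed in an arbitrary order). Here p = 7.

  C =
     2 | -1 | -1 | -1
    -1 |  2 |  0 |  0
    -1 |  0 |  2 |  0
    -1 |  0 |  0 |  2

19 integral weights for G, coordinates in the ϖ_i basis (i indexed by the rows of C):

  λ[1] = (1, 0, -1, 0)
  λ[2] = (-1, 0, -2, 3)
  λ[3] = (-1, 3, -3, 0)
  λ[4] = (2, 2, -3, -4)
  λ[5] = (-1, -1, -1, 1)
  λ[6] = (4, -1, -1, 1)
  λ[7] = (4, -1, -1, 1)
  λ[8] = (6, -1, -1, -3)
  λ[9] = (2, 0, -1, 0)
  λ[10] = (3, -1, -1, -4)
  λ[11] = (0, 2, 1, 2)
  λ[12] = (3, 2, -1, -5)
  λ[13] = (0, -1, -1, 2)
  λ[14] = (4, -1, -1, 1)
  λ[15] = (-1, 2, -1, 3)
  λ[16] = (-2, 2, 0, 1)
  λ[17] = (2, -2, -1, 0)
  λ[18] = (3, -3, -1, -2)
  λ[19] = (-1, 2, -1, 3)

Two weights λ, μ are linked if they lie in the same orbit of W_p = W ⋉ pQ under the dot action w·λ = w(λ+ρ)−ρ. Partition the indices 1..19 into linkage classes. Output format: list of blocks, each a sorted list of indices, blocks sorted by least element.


Type D_4, rank 4, |W|=192; reorder rows/cols to standard.

λ_j+ρ reflected into Ā_7 (⟨·,θ^∨⟩≤7); 4-tuples as given:

  [1] (2, 1, 0, 1);  [2] (1, 0, 0, 3);  [3] (1, 2, 0, 1);  [4] (2, 1, 0, 1);  [5] (0, 0, 0, 2);  [6] (0, 0, 0, 2);  [7] (0, 0, 0, 2);  [8] (0, 0, 0, 2);  [9] (2, 1, 0, 1);  [10] (1, 0, 0, 3);  [11] (2, 1, 0, 1);  [12] (0, 3, 0, 4);  [13] (1, 0, 0, 3);  [14] (0, 0, 0, 2);  [15] (0, 3, 0, 4);  [16] (1, 2, 0, 1);  [17] (2, 1, 0, 1);  [18] (1, 2, 0, 1);  [19] (0, 3, 0, 4)

Linkage partition of the 19 weights (5 classes, p=7):

[[1, 4, 9, 11, 17], [2, 10, 13], [3, 16, 18], [5, 6, 7, 8, 14], [12, 15, 19]]


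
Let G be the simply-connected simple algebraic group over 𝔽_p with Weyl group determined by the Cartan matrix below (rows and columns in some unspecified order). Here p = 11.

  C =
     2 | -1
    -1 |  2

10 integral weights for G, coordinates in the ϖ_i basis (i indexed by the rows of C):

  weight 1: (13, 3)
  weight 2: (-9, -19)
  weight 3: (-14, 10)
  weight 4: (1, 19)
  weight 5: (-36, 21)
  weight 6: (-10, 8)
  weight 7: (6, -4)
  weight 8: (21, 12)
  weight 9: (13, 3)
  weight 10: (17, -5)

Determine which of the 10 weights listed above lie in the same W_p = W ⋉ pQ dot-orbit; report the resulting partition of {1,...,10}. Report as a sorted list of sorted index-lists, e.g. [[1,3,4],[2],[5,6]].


Root system A_2: the 2×2 matrix C matches after relabeling.

W_11-reps of the 10 weights in Ā_11 (same 2-coord order as C):

  λ_1 → (4, 3) · λ_2 → (4, 3) · λ_3 → (9, 0) · λ_4 → (9, 0) · λ_5 → (9, 0) · λ_6 → (9, 0) · λ_7 → (4, 3) · λ_8 → (9, 0) · λ_9 → (4, 3) · λ_10 → (4, 3)

Linkage partition of the 10 weights (2 classes, p=11):

[[1, 2, 7, 9, 10], [3, 4, 5, 6, 8]]


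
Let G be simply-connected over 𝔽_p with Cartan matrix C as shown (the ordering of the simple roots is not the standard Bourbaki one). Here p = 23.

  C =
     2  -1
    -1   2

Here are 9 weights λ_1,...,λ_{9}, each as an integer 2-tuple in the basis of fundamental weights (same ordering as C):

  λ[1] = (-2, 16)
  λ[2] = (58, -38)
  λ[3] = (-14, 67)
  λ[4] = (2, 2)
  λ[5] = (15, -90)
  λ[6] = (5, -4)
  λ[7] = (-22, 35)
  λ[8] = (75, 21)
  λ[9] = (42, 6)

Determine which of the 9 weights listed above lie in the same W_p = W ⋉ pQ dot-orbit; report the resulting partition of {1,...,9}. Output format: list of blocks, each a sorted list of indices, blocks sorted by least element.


Root system A_2: the 2×2 matrix C matches after relabeling.

λ_j+ρ reflected into Ā_23 (⟨·,θ^∨⟩≤23); 2-tuples as given:

    1: (1, 16)
    2: (1, 13)
    3: (1, 13)
    4: (3, 3)
    5: (4, 16)
    6: (3, 3)
    7: (8, 2)
    8: (1, 16)
    9: (4, 16)

Partition of {1..9} into 5 W_23-dot-orbits:

[[1, 8], [2, 3], [4, 6], [5, 9], [7]]


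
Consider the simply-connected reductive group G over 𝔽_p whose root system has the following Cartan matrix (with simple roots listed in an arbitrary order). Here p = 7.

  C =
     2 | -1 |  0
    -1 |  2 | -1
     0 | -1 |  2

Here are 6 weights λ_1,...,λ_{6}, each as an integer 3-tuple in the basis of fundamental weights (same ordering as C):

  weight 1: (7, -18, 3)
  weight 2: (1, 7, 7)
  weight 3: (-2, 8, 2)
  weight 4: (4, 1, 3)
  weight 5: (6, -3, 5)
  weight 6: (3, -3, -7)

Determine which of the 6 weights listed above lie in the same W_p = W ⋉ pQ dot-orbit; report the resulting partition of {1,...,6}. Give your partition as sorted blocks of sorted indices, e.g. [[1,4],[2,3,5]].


Type A_3, rank 3, |W|=24; reorder rows/cols to standard.

Folding the 6 weights λ_j+ρ into Ā_7 (reps in the given 3-coord order):

  [1] (3, 2, 1)
  [2] (3, 2, 1)
  [3] (3, 2, 1)
  [4] (1, 2, 0)
  [5] (1, 2, 0)
  [6] (3, 2, 1)

2 distinct reps among the 6 weights ⇒ 2 W_7-linkage classes:

[[1, 2, 3, 6], [4, 5]]


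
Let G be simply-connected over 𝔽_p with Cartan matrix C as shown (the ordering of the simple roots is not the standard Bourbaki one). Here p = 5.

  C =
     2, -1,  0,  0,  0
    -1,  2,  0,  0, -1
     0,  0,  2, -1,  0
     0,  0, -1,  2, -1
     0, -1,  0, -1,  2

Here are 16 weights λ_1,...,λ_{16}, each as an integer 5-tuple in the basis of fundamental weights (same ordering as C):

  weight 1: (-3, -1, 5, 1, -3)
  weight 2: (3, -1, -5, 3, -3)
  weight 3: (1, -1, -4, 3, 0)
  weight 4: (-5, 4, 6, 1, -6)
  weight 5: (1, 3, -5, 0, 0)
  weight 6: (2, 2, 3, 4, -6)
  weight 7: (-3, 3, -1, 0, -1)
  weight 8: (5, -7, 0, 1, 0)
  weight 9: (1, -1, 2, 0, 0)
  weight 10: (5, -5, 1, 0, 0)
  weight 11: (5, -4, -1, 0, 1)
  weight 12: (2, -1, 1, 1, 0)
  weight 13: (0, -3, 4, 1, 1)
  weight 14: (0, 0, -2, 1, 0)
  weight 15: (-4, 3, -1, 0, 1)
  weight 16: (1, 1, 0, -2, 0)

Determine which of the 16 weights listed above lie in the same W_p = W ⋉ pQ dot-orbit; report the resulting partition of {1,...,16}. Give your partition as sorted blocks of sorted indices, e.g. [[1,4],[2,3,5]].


C ↔ A_5 under row/col permutation; |W(A_5)| = 720.

Ā_5 reps of the 16 weights (A_5, coords as presented):

  [1] (0, 0, 1, 1, 1) · [2] (1, 0, 1, 0, 2) · [3] (0, 0, 1, 1, 1) · [4] (2, 2, 0, 1, 0) · [5] (1, 1, 1, 1, 1) · [6] (2, 2, 0, 1, 0) · [7] (2, 2, 0, 1, 0) · [8] (1, 0, 1, 1, 2) · [9] (0, 0, 1, 1, 1) · [10] (1, 1, 1, 1, 1) · [11] (2, 2, 0, 1, 0) · [12] (0, 0, 1, 1, 1) · [13] (1, 0, 1, 0, 2) · [14] (1, 1, 1, 1, 1) · [15] (1, 1, 1, 1, 1) · [16] (2, 2, 0, 1, 0)

Grouping the 16 weights by Ā_5-representative: 5 linkage classes.

[[1, 3, 9, 12], [2, 13], [4, 6, 7, 11, 16], [5, 10, 14, 15], [8]]


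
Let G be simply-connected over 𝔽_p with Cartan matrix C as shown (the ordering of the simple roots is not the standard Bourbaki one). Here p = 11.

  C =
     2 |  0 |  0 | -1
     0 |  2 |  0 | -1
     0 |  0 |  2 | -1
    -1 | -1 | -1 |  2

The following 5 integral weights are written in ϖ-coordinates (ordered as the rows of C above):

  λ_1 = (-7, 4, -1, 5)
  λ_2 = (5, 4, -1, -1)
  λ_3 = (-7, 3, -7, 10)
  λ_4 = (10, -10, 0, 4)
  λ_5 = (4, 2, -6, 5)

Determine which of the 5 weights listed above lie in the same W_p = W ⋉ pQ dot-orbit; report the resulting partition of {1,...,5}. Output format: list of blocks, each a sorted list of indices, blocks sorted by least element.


C ↔ D_4 under row/col permutation; |W(D_4)| = 192.

Folding the 5 weights λ_j+ρ into Ā_11 (reps in the given 4-coord order):

  λ_1+ρ ↦ (6, 5, 0, 0);  λ_2+ρ ↦ (6, 5, 0, 0);  λ_3+ρ ↦ (2, 0, 2, 3);  λ_4+ρ ↦ (2, 0, 2, 3);  λ_5+ρ ↦ (2, 0, 2, 3)

Linkage partition of the 5 weights (2 classes, p=11):

[[1, 2], [3, 4, 5]]
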